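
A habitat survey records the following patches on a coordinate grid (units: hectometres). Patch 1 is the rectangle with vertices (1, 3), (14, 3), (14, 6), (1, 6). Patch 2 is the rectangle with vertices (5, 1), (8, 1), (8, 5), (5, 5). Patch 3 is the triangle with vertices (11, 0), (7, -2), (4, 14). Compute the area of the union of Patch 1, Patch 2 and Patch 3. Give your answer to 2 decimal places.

67.59

By inclusion–exclusion:
Individual areas: |Patch 1| = 39, |Patch 2| = 12, |Patch 3| = 35.
|Patch 1∩Patch 2|: x∈[5,8], y∈[3,5] → 3·2 = 6.
|Patch 1∩Patch 3| = 8.9062.
|Patch 2∩Patch 3| = 7.75.
|Patch 1∩Patch 2∩Patch 3| = 4.25.
|Patch 1 ∪ Patch 2 ∪ Patch 3| = 86 − 22.6562 + 4.25 = 67.59.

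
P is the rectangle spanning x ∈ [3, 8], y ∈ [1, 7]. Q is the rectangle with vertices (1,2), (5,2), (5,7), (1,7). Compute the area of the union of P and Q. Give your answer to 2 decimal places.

By inclusion–exclusion:
Individual areas: |P| = 30, |Q| = 20.
|P∩Q|: x∈[3,5], y∈[2,7] → 2·5 = 10.
|P ∪ Q| = 50 − 10 = 40.00.

40.00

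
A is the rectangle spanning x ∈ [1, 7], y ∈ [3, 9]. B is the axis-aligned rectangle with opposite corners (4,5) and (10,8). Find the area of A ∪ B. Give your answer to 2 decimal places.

By inclusion–exclusion:
Individual areas: |A| = 36, |B| = 18.
|A∩B|: x∈[4,7], y∈[5,8] → 3·3 = 9.
|A ∪ B| = 54 − 9 = 45.00.

45.00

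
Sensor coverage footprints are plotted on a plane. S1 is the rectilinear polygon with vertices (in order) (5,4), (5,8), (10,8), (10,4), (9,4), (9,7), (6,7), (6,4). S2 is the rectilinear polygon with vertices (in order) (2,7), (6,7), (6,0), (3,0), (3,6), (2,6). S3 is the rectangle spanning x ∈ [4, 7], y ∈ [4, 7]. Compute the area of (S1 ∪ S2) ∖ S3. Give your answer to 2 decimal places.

24.00

|S1 ∪ S2| = 30.
|(S1 ∪ S2) ∩ S3| = 6.
|(S1 ∪ S2) ∖ S3| = 30 − 6 = 24.00.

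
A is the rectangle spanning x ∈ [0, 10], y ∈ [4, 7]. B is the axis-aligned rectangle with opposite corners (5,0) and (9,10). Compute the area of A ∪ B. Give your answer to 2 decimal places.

By inclusion–exclusion:
Individual areas: |A| = 30, |B| = 40.
|A∩B|: x∈[5,9], y∈[4,7] → 4·3 = 12.
|A ∪ B| = 70 − 12 = 58.00.

58.00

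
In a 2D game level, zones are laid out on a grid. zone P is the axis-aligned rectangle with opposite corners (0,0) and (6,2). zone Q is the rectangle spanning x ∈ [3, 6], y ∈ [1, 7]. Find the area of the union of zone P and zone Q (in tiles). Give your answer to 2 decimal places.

By inclusion–exclusion:
Individual areas: |zone P| = 12, |zone Q| = 18.
|zone P∩zone Q|: x∈[3,6], y∈[1,2] → 3·1 = 3.
|zone P ∪ zone Q| = 30 − 3 = 27.00.

27.00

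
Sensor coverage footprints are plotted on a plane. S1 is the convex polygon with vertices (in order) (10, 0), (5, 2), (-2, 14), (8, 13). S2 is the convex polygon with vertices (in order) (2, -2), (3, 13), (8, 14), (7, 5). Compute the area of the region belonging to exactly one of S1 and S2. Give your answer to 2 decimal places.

56.06

|S1| = 87, |S2| = 56, |S1∩S2| = 43.4682.
|S1 △ S2| = |S1| + |S2| − 2·|S1∩S2| = 87 + 56 − 86.9364 = 56.06.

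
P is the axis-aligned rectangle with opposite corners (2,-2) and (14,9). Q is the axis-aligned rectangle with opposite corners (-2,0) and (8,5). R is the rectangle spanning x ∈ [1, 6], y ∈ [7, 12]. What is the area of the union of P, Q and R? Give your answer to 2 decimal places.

By inclusion–exclusion:
Individual areas: |P| = 132, |Q| = 50, |R| = 25.
|P∩Q|: x∈[2,8], y∈[0,5] → 6·5 = 30.
|P∩R|: x∈[2,6], y∈[7,9] → 4·2 = 8.
|Q∩R| = 0 (no overlap).
|P∩Q∩R| = 0.
|P ∪ Q ∪ R| = 207 − 38 + 0 = 169.00.

169.00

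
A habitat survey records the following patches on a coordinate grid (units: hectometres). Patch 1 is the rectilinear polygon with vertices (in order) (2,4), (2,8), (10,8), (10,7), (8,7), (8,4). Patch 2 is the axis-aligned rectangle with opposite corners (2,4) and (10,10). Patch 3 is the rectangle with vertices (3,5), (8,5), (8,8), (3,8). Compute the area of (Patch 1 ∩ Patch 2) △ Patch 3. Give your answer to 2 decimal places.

|Patch 1 ∩ Patch 2| = 26.
|(Patch 1 ∩ Patch 2) ∩ Patch 3| = 15.
|(Patch 1 ∩ Patch 2) △ Patch 3| = 26 + 15 − 30 = 11.00.

11.00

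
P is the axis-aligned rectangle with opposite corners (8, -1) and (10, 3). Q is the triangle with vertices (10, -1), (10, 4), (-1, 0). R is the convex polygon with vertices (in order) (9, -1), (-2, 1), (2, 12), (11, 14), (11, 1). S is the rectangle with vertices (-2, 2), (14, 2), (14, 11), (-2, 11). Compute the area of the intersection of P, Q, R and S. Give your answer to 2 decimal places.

2.00

The intersection is the polygon with vertices (8,3), (10,3), (10,2), (8,2).
By the shoelace formula its area is 2.00.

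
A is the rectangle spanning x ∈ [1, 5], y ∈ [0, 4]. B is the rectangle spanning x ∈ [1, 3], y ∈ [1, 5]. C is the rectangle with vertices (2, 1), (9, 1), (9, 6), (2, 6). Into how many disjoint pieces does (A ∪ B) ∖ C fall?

1

(A ∪ B) ∖ C is a single connected region.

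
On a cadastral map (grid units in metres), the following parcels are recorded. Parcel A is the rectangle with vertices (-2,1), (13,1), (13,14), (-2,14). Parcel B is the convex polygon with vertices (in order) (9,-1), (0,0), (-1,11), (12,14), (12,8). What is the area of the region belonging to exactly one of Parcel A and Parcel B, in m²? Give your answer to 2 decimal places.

72.42

|Parcel A| = 195, |Parcel B| = 151, |Parcel A∩Parcel B| = 136.7879.
|Parcel A △ Parcel B| = |Parcel A| + |Parcel B| − 2·|Parcel A∩Parcel B| = 195 + 151 − 273.5758 = 72.42.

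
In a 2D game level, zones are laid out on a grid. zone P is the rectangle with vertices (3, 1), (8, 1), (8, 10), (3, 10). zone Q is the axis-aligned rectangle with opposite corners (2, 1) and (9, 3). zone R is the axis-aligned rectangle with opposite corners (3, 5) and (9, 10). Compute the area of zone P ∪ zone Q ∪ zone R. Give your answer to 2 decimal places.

By inclusion–exclusion:
Individual areas: |zone P| = 45, |zone Q| = 14, |zone R| = 30.
|zone P∩zone Q|: x∈[3,8], y∈[1,3] → 5·2 = 10.
|zone P∩zone R|: x∈[3,8], y∈[5,10] → 5·5 = 25.
|zone Q∩zone R| = 0 (no overlap).
|zone P∩zone Q∩zone R| = 0.
|zone P ∪ zone Q ∪ zone R| = 89 − 35 + 0 = 54.00.

54.00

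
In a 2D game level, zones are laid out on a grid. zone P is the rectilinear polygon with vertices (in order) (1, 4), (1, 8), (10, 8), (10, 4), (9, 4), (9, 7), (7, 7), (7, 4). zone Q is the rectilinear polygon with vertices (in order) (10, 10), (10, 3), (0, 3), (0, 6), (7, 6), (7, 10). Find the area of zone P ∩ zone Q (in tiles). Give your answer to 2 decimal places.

18.00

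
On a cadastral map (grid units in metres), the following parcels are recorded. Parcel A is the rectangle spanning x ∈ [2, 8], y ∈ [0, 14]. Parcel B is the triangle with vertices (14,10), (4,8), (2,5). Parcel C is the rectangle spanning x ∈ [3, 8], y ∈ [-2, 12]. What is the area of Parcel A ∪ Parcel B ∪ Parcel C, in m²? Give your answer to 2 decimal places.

97.90

By inclusion–exclusion:
Individual areas: |Parcel A| = 84, |Parcel B| = 13, |Parcel C| = 70.
|Parcel A∩Parcel B| = 9.1.
|Parcel A∩Parcel C|: x∈[3,8], y∈[0,12] → 5·12 = 60.
|Parcel B∩Parcel C| = 8.5583.
|Parcel A∩Parcel B∩Parcel C| = 8.5583.
|Parcel A ∪ Parcel B ∪ Parcel C| = 167 − 77.6583 + 8.5583 = 97.90.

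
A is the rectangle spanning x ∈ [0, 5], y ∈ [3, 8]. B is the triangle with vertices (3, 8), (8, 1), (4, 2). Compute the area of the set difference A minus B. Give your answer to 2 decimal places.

19.88

|A| = 25, |A∩B| = 5.1167.
|A ∖ B| = |A| − |A∩B| = 25 − 5.1167 = 19.88.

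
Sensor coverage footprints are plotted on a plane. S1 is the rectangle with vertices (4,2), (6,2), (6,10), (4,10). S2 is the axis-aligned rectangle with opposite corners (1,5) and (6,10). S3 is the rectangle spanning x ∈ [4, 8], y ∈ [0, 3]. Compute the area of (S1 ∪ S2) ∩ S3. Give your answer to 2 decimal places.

2.00

The region (S1 ∪ S2) ∩ S3 is the polygon with vertices (4,2), (4,3), (6,3), (6,2).
By the shoelace formula its area is 2.00.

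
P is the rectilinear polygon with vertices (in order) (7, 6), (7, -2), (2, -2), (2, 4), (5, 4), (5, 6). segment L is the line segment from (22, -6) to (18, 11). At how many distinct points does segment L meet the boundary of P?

The segment lies entirely outside P and never meets its boundary.

0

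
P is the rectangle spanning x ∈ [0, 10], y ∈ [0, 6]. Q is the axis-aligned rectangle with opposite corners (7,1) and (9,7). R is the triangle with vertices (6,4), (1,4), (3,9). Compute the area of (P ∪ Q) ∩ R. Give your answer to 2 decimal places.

The region (P ∪ Q) ∩ R is the polygon with vertices (4.8,6), (6,4), (1,4), (1.8,6).
By the shoelace formula its area is 8.00.

8.00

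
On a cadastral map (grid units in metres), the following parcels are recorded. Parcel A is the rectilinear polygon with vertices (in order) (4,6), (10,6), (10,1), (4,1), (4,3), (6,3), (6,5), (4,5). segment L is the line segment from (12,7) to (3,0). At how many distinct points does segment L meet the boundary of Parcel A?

The segment meets the boundary at (4.286,1), (10,5.444).

2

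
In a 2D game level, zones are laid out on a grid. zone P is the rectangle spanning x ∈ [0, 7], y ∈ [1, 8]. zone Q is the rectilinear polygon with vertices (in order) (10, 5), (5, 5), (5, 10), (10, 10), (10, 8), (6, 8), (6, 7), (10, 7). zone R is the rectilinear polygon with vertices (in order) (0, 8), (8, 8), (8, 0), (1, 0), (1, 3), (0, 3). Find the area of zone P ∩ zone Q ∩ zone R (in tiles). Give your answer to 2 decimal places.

5.00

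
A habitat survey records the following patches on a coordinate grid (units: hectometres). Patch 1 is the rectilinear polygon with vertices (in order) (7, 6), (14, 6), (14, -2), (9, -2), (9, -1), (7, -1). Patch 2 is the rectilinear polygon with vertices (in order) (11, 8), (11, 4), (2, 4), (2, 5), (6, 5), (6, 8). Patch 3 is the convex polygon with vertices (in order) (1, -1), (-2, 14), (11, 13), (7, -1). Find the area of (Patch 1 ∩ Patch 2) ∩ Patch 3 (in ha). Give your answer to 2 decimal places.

The region (Patch 1 ∩ Patch 2) ∩ Patch 3 is the polygon with vertices (7,4), (7,6), (9,6), (8.429,4).
By the shoelace formula its area is 3.43.

3.43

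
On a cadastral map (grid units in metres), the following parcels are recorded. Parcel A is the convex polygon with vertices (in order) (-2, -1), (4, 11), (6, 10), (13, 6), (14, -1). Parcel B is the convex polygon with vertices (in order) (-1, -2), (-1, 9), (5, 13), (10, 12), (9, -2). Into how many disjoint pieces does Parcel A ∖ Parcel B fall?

Parcel A ∖ Parcel B splits into 2 disjoint pieces (area 1, area 32.4769).

2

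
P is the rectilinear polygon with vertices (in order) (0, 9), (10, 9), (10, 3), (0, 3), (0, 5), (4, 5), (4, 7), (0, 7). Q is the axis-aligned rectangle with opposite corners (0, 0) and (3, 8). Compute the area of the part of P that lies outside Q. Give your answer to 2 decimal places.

|P| = 52, |P∩Q| = 9.
|P ∖ Q| = |P| − |P∩Q| = 52 − 9 = 43.00.

43.00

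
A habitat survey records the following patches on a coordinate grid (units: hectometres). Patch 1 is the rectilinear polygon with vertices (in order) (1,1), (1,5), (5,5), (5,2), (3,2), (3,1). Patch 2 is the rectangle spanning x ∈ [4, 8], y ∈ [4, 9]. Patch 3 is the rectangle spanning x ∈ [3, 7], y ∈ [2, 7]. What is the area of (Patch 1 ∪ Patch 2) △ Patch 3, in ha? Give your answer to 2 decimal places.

|Patch 1 ∪ Patch 2| = 33.
|(Patch 1 ∪ Patch 2) ∩ Patch 3| = 14.
|(Patch 1 ∪ Patch 2) △ Patch 3| = 33 + 20 − 28 = 25.00.

25.00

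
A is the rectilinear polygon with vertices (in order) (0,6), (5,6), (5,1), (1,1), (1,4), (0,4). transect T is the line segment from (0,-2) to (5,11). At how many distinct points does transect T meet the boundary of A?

The segment meets the boundary at (3.077,6), (1.154,1).

2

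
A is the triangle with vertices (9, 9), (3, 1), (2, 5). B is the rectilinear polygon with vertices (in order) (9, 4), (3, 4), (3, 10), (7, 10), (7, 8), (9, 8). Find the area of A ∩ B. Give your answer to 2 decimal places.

The intersection is the polygon with vertices (5.25,4), (3,4), (3,5.571), (7.25,8), (8.25,8).
By the shoelace formula its area is 9.84.

9.84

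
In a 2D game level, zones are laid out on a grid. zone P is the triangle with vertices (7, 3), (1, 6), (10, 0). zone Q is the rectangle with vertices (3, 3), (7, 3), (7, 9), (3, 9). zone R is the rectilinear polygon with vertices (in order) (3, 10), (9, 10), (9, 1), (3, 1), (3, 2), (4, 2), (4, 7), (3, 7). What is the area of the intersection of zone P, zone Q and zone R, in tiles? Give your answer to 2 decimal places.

The intersection is the polygon with vertices (5.5,3), (4,4), (4,4.5), (7,3).
By the shoelace formula its area is 1.50.

1.50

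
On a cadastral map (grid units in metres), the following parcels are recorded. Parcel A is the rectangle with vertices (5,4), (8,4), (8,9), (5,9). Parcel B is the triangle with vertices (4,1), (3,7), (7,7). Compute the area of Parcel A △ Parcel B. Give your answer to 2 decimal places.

19.50

|Parcel A| = 15, |Parcel B| = 12, |Parcel A∩Parcel B| = 3.75.
|Parcel A △ Parcel B| = |Parcel A| + |Parcel B| − 2·|Parcel A∩Parcel B| = 15 + 12 − 7.5 = 19.50.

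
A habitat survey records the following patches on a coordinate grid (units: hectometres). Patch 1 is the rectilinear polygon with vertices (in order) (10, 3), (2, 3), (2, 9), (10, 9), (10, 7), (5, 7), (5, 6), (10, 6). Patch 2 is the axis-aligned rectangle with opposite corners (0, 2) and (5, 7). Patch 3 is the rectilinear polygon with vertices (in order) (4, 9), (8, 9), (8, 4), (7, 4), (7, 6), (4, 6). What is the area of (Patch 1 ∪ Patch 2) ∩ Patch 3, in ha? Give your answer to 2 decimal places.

|Patch 1 ∪ Patch 2| = 56.
|(Patch 1 ∪ Patch 2) ∩ Patch 3| = 11.00.

11.00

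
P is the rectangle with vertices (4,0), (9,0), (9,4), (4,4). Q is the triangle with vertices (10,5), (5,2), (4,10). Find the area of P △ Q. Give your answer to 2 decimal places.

34.33

|P| = 20, |Q| = 21.5, |P∩Q| = 3.5833.
|P △ Q| = |P| + |Q| − 2·|P∩Q| = 20 + 21.5 − 7.1667 = 34.33.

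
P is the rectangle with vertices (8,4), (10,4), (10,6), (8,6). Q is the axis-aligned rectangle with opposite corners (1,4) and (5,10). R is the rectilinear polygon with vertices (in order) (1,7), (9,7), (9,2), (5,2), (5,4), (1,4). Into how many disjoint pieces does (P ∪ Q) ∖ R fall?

2

(P ∪ Q) ∖ R splits into 2 disjoint pieces (area 2, area 12).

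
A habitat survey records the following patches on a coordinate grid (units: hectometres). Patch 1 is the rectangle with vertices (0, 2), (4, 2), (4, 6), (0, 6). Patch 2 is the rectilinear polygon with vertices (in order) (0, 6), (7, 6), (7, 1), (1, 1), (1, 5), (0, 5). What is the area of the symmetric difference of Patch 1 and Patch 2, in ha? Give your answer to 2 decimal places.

21.00

|Patch 1| = 16, |Patch 2| = 31, |Patch 1∩Patch 2| = 13.
|Patch 1 △ Patch 2| = |Patch 1| + |Patch 2| − 2·|Patch 1∩Patch 2| = 16 + 31 − 26 = 21.00.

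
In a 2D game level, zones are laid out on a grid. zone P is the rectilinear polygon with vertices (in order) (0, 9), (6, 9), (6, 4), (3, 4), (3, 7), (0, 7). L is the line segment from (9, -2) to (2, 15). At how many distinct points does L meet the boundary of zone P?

2

The segment meets the boundary at (4.471,9), (6,5.286).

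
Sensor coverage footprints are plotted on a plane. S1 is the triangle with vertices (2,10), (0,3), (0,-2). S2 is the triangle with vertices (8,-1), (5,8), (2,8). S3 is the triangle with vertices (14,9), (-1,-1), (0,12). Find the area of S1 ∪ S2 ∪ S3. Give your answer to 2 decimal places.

By inclusion–exclusion:
Individual areas: |S1| = 5, |S2| = 13.5, |S3| = 92.5.
|S1∩S2| = 0.
|S1∩S3| = 4.7396.
|S2∩S3| = 10.1014.
|S1∩S2∩S3| = 0.
|S1 ∪ S2 ∪ S3| = 111 − 14.841 + 0 = 96.16.

96.16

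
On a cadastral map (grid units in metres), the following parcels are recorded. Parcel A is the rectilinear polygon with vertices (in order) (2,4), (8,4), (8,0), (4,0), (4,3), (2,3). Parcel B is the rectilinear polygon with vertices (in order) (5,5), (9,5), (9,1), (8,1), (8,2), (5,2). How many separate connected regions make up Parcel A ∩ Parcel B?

1

Parcel A ∩ Parcel B is a single connected region.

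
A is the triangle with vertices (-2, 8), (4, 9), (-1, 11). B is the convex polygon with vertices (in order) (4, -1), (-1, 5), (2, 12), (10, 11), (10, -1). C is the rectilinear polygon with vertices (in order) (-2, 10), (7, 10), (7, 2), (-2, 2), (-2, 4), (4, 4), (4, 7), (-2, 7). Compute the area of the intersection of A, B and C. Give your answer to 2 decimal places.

The intersection is the polygon with vertices (0.462,8.41), (1.143,10), (1.5,10), (4,9).
By the shoelace formula its area is 2.79.

2.79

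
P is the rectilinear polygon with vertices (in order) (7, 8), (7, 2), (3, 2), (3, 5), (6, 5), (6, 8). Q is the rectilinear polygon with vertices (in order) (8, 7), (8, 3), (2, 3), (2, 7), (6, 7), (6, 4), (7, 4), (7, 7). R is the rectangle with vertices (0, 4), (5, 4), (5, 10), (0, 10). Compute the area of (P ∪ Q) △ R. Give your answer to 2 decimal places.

|P ∪ Q| = 29.
|(P ∪ Q) ∩ R| = 9.
|(P ∪ Q) △ R| = 29 + 30 − 18 = 41.00.

41.00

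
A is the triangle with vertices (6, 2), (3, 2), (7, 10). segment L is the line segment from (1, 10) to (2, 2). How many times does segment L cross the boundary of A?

0

The segment lies entirely outside A and never meets its boundary.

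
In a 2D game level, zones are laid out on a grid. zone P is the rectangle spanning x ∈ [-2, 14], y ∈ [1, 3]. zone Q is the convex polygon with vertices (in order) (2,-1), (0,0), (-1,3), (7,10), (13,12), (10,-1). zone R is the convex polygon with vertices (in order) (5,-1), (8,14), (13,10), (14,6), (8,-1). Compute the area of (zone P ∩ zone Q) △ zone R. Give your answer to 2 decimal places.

78.74

|zone P ∩ zone Q| = 22.7179.
|(zone P ∩ zone Q) ∩ zone R| = 9.7389.
|(zone P ∩ zone Q) △ zone R| = 22.7179 + 75.5 − 19.4778 = 78.74.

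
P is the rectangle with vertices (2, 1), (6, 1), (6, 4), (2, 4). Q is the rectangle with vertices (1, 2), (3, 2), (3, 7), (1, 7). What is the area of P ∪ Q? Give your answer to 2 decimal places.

20.00

By inclusion–exclusion:
Individual areas: |P| = 12, |Q| = 10.
|P∩Q|: x∈[2,3], y∈[2,4] → 1·2 = 2.
|P ∪ Q| = 22 − 2 = 20.00.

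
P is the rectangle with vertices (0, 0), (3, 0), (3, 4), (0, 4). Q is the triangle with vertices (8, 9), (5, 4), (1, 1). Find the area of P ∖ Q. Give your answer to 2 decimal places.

|P| = 12, |P∩Q| = 0.7857.
|P ∖ Q| = |P| − |P∩Q| = 12 − 0.7857 = 11.21.

11.21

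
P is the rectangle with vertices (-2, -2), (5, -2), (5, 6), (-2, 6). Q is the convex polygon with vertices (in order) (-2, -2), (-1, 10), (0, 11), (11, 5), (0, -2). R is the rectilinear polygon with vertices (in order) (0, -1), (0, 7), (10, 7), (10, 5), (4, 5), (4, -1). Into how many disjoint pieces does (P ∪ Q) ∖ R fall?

1

(P ∪ Q) ∖ R is a single connected region.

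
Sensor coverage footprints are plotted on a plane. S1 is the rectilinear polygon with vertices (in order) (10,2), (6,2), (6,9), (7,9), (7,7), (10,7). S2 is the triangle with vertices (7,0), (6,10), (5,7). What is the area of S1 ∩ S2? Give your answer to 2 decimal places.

2.83

The intersection is the polygon with vertices (6.429,2), (6,3.5), (6,9), (6.1,9), (6.8,2).
By the shoelace formula its area is 2.83.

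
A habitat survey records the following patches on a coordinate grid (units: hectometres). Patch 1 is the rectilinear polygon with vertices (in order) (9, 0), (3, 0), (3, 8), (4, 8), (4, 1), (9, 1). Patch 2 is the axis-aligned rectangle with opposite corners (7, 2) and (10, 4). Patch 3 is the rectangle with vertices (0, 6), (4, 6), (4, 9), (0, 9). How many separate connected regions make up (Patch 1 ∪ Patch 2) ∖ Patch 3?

2

(Patch 1 ∪ Patch 2) ∖ Patch 3 splits into 2 disjoint pieces (area 11, area 6).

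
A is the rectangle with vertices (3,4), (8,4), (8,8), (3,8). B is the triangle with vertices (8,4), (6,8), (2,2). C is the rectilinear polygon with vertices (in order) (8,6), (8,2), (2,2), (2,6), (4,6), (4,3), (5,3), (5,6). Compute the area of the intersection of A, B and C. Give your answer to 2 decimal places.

5.33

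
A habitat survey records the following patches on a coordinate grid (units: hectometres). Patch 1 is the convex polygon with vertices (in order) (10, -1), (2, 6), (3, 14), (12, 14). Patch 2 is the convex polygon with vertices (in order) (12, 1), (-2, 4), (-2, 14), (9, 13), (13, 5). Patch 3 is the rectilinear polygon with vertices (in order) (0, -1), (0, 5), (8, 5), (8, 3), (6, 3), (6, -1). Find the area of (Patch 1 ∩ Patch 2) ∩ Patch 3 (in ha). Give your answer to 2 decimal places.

7.57

The region (Patch 1 ∩ Patch 2) ∩ Patch 3 is the polygon with vertices (3.143,5), (8,5), (8,3), (6,3), (6,2.5).
By the shoelace formula its area is 7.57.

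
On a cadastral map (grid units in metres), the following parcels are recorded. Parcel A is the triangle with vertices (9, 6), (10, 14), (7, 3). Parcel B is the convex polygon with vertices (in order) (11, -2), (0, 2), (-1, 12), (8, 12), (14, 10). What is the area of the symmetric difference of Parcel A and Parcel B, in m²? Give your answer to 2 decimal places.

149.42

|Parcel A| = 6.5, |Parcel B| = 155, |Parcel A∩Parcel B| = 6.0378.
|Parcel A △ Parcel B| = |Parcel A| + |Parcel B| − 2·|Parcel A∩Parcel B| = 6.5 + 155 − 12.0756 = 149.42.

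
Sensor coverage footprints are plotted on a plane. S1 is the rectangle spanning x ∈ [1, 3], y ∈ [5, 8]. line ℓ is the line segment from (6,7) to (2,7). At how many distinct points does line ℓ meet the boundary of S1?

1

The segment meets the boundary at (3,7).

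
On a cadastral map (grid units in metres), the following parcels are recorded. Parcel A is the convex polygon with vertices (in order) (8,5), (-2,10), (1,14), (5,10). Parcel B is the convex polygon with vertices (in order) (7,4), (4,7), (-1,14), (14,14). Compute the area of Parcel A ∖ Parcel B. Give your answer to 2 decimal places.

10.88

|Parcel A| = 31.5, |Parcel A∩Parcel B| = 20.6162.
|Parcel A ∖ Parcel B| = |Parcel A| − |Parcel A∩Parcel B| = 31.5 − 20.6162 = 10.88.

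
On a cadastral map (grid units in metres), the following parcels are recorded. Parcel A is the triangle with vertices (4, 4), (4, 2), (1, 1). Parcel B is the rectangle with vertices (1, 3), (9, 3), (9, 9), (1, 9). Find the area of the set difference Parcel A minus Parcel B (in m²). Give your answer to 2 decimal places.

|Parcel A| = 3, |Parcel A∩Parcel B| = 0.5.
|Parcel A ∖ Parcel B| = |Parcel A| − |Parcel A∩Parcel B| = 3 − 0.5 = 2.50.

2.50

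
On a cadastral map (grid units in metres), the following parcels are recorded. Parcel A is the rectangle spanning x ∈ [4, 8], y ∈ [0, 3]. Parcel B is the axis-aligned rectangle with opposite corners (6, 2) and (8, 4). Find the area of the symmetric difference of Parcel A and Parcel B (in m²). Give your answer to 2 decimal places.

12.00

|Parcel A∩Parcel B|: x∈[6,8], y∈[2,3] → 2·1 = 2.
|Parcel A △ Parcel B| = |Parcel A| + |Parcel B| − 2·|Parcel A∩Parcel B| = 12 + 4 − 4 = 12.00.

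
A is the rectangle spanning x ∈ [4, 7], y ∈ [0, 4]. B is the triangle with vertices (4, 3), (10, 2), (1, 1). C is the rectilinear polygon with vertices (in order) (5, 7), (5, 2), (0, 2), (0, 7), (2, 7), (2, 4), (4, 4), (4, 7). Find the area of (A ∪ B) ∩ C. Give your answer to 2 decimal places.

2.75

The region (A ∪ B) ∩ C is the polygon with vertices (4,3), (4,4), (5,4), (5,2), (2.5,2).
By the shoelace formula its area is 2.75.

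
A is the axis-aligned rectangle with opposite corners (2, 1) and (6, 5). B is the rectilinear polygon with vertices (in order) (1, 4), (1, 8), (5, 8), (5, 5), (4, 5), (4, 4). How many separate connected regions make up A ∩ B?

1

A ∩ B is a single connected region.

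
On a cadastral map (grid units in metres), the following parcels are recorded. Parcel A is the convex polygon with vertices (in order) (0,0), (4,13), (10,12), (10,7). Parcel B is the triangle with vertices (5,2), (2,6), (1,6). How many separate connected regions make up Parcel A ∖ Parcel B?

2

Parcel A ∖ Parcel B splits into 2 disjoint pieces (area 8.6471, area 55.7352).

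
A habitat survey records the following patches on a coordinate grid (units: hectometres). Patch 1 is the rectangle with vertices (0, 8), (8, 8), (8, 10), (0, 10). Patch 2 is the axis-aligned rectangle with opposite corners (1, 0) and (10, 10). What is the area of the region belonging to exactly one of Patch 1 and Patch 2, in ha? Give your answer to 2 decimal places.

|Patch 1∩Patch 2|: x∈[1,8], y∈[8,10] → 7·2 = 14.
|Patch 1 △ Patch 2| = |Patch 1| + |Patch 2| − 2·|Patch 1∩Patch 2| = 16 + 90 − 28 = 78.00.

78.00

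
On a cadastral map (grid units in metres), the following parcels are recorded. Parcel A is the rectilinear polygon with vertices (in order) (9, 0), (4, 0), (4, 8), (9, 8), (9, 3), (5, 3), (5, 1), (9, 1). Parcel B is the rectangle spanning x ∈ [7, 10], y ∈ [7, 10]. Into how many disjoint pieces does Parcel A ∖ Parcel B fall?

Parcel A ∖ Parcel B is a single connected region.

1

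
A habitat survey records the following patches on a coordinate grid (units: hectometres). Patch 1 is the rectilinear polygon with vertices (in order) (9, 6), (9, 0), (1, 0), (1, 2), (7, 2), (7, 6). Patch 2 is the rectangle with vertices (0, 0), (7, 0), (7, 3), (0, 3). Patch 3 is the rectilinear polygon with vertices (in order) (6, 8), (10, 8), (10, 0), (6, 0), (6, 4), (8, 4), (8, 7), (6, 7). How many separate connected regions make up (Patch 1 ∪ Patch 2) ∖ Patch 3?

2

(Patch 1 ∪ Patch 2) ∖ Patch 3 splits into 2 disjoint pieces (area 18, area 2).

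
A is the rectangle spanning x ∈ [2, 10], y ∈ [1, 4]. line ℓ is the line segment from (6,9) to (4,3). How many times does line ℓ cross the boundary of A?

1

The segment meets the boundary at (4.333,4).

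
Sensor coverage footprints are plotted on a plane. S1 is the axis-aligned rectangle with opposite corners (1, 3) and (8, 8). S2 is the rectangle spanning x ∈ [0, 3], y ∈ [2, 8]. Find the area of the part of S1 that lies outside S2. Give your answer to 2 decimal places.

25.00

|S1∩S2|: x∈[1,3], y∈[3,8] → 2·5 = 10.
|S1| = 35.
|S1 ∖ S2| = |S1| − |S1∩S2| = 35 − 10 = 25.00.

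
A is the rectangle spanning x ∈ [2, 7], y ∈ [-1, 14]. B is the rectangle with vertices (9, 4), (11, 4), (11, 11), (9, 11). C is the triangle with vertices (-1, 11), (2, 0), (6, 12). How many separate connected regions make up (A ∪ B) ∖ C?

(A ∪ B) ∖ C splits into 2 disjoint pieces (area 52.1429, area 14).

2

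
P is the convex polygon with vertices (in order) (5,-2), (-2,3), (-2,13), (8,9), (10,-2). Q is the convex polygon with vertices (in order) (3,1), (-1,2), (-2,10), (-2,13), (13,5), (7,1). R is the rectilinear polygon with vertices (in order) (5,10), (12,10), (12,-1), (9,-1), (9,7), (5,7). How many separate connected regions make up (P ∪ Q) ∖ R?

2

(P ∪ Q) ∖ R splits into 2 disjoint pieces (area 114.7526, area 0.6).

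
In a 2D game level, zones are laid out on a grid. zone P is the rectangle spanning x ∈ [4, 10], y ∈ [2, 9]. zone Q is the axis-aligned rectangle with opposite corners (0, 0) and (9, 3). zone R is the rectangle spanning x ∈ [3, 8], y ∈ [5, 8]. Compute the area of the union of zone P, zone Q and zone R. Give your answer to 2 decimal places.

By inclusion–exclusion:
Individual areas: |zone P| = 42, |zone Q| = 27, |zone R| = 15.
|zone P∩zone Q|: x∈[4,9], y∈[2,3] → 5·1 = 5.
|zone P∩zone R|: x∈[4,8], y∈[5,8] → 4·3 = 12.
|zone Q∩zone R| = 0 (no overlap).
|zone P∩zone Q∩zone R| = 0.
|zone P ∪ zone Q ∪ zone R| = 84 − 17 + 0 = 67.00.

67.00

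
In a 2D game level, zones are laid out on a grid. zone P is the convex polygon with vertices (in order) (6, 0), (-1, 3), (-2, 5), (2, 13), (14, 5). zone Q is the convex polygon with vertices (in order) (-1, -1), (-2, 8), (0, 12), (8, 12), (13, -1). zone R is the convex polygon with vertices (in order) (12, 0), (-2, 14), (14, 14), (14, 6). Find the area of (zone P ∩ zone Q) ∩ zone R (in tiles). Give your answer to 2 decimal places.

The region (zone P ∩ zone Q) ∩ zone R is the polygon with vertices (1.5,12), (3.5,12), (9.552,7.965), (11.333,3.333), (9.692,2.308), (1,11).
By the shoelace formula its area is 37.76.

37.76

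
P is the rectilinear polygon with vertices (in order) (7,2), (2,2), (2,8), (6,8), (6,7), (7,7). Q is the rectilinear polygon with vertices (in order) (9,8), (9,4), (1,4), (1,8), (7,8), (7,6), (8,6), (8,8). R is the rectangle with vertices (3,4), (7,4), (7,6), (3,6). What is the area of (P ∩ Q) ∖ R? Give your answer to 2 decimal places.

|P ∩ Q| = 19.
|(P ∩ Q) ∩ R| = 8.
|(P ∩ Q) ∖ R| = 19 − 8 = 11.00.

11.00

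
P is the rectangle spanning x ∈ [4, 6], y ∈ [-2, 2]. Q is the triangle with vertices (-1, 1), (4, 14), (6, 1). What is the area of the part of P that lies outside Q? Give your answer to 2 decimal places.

6.08

|P| = 8, |P∩Q| = 1.9231.
|P ∖ Q| = |P| − |P∩Q| = 8 − 1.9231 = 6.08.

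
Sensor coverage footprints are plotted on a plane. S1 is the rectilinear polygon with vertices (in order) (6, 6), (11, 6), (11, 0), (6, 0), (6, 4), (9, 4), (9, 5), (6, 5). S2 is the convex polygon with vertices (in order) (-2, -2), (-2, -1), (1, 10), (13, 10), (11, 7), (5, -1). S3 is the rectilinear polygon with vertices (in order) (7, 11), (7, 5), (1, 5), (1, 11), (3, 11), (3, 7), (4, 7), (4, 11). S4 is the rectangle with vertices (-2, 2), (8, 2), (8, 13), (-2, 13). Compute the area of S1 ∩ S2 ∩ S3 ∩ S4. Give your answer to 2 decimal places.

The intersection is the polygon with vertices (6,6), (7,6), (7,5), (6,5).
By the shoelace formula its area is 1.00.

1.00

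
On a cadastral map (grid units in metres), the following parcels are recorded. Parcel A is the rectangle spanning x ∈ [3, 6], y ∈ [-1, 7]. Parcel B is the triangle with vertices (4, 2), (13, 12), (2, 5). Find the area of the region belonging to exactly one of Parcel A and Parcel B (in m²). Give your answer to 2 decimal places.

|Parcel A| = 24, |Parcel B| = 23.5, |Parcel A∩Parcel B| = 10.5667.
|Parcel A △ Parcel B| = |Parcel A| + |Parcel B| − 2·|Parcel A∩Parcel B| = 24 + 23.5 − 21.1335 = 26.37.

26.37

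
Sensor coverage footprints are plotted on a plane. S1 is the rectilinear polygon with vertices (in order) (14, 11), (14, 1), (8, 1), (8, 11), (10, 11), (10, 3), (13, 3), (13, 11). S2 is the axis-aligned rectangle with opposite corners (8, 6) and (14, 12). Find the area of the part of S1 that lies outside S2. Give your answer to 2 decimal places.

|S1| = 36, |S1∩S2| = 15.
|S1 ∖ S2| = |S1| − |S1∩S2| = 36 − 15 = 21.00.

21.00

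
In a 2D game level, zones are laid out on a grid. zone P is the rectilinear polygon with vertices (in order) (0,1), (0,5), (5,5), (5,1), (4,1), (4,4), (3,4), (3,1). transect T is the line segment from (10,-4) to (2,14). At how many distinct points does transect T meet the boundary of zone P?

0

The segment lies entirely outside zone P and never meets its boundary.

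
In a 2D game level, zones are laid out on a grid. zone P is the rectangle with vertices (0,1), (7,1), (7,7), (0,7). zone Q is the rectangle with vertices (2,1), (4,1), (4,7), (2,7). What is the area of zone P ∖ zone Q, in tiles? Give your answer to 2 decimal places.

|zone P∩zone Q|: x∈[2,4], y∈[1,7] → 2·6 = 12.
|zone P| = 42.
|zone P ∖ zone Q| = |zone P| − |zone P∩zone Q| = 42 − 12 = 30.00.

30.00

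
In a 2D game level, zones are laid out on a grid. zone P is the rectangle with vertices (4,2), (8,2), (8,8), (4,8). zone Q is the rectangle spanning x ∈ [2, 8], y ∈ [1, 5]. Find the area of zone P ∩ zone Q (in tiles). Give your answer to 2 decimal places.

|zone P∩zone Q|: x∈[4,8], y∈[2,5] → 4·3 = 12.

12.00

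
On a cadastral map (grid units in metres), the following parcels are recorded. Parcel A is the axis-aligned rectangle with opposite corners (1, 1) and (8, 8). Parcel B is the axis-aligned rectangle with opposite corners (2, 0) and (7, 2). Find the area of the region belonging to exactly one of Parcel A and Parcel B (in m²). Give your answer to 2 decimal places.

49.00

|Parcel A∩Parcel B|: x∈[2,7], y∈[1,2] → 5·1 = 5.
|Parcel A △ Parcel B| = |Parcel A| + |Parcel B| − 2·|Parcel A∩Parcel B| = 49 + 10 − 10 = 49.00.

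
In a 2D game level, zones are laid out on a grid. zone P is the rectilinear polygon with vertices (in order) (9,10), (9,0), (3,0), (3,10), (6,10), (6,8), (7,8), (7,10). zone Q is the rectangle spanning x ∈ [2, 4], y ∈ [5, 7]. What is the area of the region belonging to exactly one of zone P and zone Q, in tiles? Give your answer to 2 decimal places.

|zone P| = 58, |zone Q| = 4, |zone P∩zone Q| = 2.
|zone P △ zone Q| = |zone P| + |zone Q| − 2·|zone P∩zone Q| = 58 + 4 − 4 = 58.00.

58.00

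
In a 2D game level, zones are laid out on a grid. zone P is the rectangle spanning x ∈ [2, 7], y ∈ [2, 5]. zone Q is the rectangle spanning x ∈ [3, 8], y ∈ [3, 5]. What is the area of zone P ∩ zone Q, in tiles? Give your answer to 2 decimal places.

|zone P∩zone Q|: x∈[3,7], y∈[3,5] → 4·2 = 8.

8.00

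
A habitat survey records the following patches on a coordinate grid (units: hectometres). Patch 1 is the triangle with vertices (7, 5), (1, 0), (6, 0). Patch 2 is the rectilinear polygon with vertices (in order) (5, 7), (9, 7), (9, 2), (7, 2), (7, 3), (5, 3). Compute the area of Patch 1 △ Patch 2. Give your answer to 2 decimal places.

|Patch 1| = 12.5, |Patch 2| = 18, |Patch 1∩Patch 2| = 1.9333.
|Patch 1 △ Patch 2| = |Patch 1| + |Patch 2| − 2·|Patch 1∩Patch 2| = 12.5 + 18 − 3.8667 = 26.63.

26.63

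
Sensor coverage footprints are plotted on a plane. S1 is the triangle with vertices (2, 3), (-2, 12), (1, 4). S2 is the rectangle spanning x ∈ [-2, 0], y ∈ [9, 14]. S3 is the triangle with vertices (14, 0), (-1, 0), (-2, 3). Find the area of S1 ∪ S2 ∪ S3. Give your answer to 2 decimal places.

34.69

By inclusion–exclusion:
Individual areas: |S1| = 2.5, |S2| = 10, |S3| = 22.5.
|S1∩S2| = 0.3125.
|S1∩S3| = 0.
|S2∩S3| = 0.
|S1∩S2∩S3| = 0.
|S1 ∪ S2 ∪ S3| = 35 − 0.3125 + 0 = 34.69.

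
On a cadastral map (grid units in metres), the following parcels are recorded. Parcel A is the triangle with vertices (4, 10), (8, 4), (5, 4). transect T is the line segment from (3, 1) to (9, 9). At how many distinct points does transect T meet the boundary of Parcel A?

The segment meets the boundary at (6.706,5.941), (5.25,4).

2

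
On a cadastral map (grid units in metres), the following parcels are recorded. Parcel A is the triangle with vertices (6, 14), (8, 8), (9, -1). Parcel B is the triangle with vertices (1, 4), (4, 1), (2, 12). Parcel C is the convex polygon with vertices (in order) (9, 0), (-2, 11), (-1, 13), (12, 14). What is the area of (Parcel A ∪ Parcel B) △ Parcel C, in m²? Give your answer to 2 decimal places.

|Parcel A ∪ Parcel B| = 19.5.
|(Parcel A ∪ Parcel B) ∩ Parcel C| = 10.0905.
|(Parcel A ∪ Parcel B) △ Parcel C| = 19.5 + 106 − 20.1811 = 105.32.

105.32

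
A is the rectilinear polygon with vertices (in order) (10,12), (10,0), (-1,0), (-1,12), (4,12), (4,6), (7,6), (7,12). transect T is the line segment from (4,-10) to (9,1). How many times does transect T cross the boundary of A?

The segment meets the boundary at (8.545,0).

1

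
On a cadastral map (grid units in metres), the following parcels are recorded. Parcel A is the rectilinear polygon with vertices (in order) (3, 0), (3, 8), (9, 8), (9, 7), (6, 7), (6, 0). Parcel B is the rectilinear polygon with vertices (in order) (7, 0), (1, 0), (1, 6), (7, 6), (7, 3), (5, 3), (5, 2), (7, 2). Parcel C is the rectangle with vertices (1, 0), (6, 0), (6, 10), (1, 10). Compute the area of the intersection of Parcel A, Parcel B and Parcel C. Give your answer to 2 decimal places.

17.00

The intersection is the polygon with vertices (6,6), (6,3), (5,3), (5,2), (6,2), (6,0), (3,0), (3,6).
By the shoelace formula its area is 17.00.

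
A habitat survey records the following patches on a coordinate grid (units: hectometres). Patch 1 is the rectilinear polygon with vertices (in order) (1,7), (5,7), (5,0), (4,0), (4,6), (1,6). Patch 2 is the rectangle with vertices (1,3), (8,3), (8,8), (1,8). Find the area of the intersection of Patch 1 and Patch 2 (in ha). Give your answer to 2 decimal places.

7.00

The intersection is the polygon with vertices (5,7), (5,3), (4,3), (4,6), (1,6), (1,7).
By the shoelace formula its area is 7.00.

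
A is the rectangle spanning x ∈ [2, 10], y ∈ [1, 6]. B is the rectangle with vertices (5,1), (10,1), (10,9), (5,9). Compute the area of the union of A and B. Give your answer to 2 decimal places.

By inclusion–exclusion:
Individual areas: |A| = 40, |B| = 40.
|A∩B|: x∈[5,10], y∈[1,6] → 5·5 = 25.
|A ∪ B| = 80 − 25 = 55.00.

55.00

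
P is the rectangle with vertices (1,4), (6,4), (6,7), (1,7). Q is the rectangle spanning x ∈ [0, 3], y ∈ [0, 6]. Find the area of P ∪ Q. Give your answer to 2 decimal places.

29.00

By inclusion–exclusion:
Individual areas: |P| = 15, |Q| = 18.
|P∩Q|: x∈[1,3], y∈[4,6] → 2·2 = 4.
|P ∪ Q| = 33 − 4 = 29.00.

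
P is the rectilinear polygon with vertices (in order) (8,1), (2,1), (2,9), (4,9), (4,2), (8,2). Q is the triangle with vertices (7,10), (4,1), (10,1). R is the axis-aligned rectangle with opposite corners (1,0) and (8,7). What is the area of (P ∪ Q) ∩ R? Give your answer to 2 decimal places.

|P ∪ Q| = 43.1667.
|(P ∪ Q) ∩ R| = 30.17.

30.17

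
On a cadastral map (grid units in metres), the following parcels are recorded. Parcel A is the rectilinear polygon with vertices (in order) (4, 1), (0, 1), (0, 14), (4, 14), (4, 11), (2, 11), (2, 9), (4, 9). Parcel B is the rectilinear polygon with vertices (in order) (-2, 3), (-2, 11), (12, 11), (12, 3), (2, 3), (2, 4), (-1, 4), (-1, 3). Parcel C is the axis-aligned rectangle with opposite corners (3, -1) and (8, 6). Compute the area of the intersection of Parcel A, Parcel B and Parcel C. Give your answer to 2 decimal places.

The intersection is the polygon with vertices (4,3), (3,3), (3,6), (4,6).
By the shoelace formula its area is 3.00.

3.00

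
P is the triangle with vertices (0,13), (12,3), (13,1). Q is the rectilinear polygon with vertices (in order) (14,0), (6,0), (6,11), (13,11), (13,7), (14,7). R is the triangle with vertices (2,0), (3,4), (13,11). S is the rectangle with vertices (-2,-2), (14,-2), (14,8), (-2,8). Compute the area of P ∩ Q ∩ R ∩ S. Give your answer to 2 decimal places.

The intersection is the polygon with vertices (7.239,6.967), (8.182,6.182), (7.8,5.8), (6.839,6.687).
By the shoelace formula its area is 0.64.

0.64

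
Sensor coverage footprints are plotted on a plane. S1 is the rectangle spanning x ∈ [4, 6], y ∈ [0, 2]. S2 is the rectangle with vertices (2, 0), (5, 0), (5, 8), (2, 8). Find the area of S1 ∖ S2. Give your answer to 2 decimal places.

2.00

|S1∩S2|: x∈[4,5], y∈[0,2] → 1·2 = 2.
|S1| = 4.
|S1 ∖ S2| = |S1| − |S1∩S2| = 4 − 2 = 2.00.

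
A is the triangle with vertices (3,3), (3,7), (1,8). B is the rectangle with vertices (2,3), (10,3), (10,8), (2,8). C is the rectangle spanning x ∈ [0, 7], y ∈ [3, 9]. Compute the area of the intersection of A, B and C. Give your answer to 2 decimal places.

The intersection is the polygon with vertices (3,3), (2,5.5), (2,7.5), (3,7).
By the shoelace formula its area is 3.00.

3.00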